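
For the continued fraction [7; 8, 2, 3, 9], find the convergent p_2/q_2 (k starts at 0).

121/17

Using pₖ = aₖpₖ₋₁ + pₖ₋₂, qₖ = aₖqₖ₋₁ + qₖ₋₂ (with p₋₁=1, p₋₂=0, q₋₁=0, q₋₂=1):
  k=0: a=7, p=7, q=1
  k=1: a=8, p=57, q=8
  k=2: a=2, p=121, q=17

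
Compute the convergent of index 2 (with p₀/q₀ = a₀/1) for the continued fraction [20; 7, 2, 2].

302/15

Using pₖ = aₖpₖ₋₁ + pₖ₋₂, qₖ = aₖqₖ₋₁ + qₖ₋₂ (with p₋₁=1, p₋₂=0, q₋₁=0, q₋₂=1):
  k=0: a=20, p=20, q=1
  k=1: a=7, p=141, q=7
  k=2: a=2, p=302, q=15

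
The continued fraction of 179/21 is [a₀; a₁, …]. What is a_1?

179 = 8·21 + 11   →  a_0 = 8
21 = 1·11 + 10   →  a_1 = 1

1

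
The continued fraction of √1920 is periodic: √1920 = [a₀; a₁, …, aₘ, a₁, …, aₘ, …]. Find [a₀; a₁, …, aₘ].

[43; 1, 4, 2, 21, 2, 4, 1, 86]

a₀ = ⌊√1920⌋ = 43.
With m₀=0, d₀=1 and mₖ₊₁ = dₖaₖ − mₖ, dₖ₊₁ = (n − mₖ₊₁²)/dₖ, aₖ₊₁ = ⌊(a₀+mₖ₊₁)/dₖ₊₁⌋:
  k=1: m=43, d=71, a=1
  k=2: m=28, d=16, a=4
  k=3: m=36, d=39, a=2
  k=4: m=42, d=4, a=21
  k=5: m=42, d=39, a=2
  k=6: m=36, d=16, a=4
  k=7: m=28, d=71, a=1
  k=8: m=43, d=1, a=86
d=1 and a=2a₀=86 at k=8, so the next step gives (m, d) = (43, 71) again — its k=1 value — and the period has length 8.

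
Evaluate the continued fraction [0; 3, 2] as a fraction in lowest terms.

Fold from the inside: start with 2/1.
  3 + 1/2 = 7/2
  0 + 2/7 = 2/7

2/7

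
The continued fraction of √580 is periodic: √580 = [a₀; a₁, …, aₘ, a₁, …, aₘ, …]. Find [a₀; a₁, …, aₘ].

[24; 12, 48]

a₀ = ⌊√580⌋ = 24.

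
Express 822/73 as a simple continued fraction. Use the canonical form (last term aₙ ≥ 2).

[11; 3, 1, 5, 3]

822 = 11·73 + 19
73 = 3·19 + 16
19 = 1·16 + 3
16 = 5·3 + 1
3 = 3·1 + 0  (stop)
So 822/73 = [11; 3, 1, 5, 3].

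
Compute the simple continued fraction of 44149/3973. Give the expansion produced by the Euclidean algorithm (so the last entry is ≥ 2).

[11; 8, 1, 9, 1, 7, 5]

44149 = 11*3973 + 446
3973 = 8*446 + 405
446 = 1*405 + 41
405 = 9*41 + 36
41 = 1*36 + 5
36 = 7*5 + 1
5 = 5*1 + 0  (stop)
So 44149/3973 = [11; 8, 1, 9, 1, 7, 5].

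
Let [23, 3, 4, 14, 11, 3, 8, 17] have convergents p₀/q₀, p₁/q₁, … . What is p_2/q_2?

Using pₖ = aₖpₖ₋₁ + pₖ₋₂, qₖ = aₖqₖ₋₁ + qₖ₋₂ (with p₋₁=1, p₋₂=0, q₋₁=0, q₋₂=1):
  k=0: a=23, p=23, q=1
  k=1: a=3, p=70, q=3
  k=2: a=4, p=303, q=13

303/13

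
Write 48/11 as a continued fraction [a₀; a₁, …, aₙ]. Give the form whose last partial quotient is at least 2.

48 = 4×11 + 4
11 = 2×4 + 3
4 = 1×3 + 1
3 = 3×1 + 0  (stop)
So 48/11 = [4; 2, 1, 3].

[4; 2, 1, 3]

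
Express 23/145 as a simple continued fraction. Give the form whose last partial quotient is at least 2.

23 = 0×145 + 23
145 = 6×23 + 7
23 = 3×7 + 2
7 = 3×2 + 1
2 = 2×1 + 0  (stop)
So 23/145 = [0; 6, 3, 3, 2].

[0; 6, 3, 3, 2]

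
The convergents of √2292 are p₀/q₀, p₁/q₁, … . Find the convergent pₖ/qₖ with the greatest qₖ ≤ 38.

383/8

√2292 = [47; 1, 6, 1, 94, …] (period length 4).
Convergents:
  p_0/q_0 = 47/1
  p_1/q_1 = 48/1
  p_2/q_2 = 335/7
  p_3/q_3 = 383/8
  p_4/q_4 = 36337/759
q_3 = 8 ≤ 38 < 759 = q_4, so the answer is 383/8.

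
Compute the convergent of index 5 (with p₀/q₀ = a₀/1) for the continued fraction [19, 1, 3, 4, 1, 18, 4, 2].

7806/395

Using pₖ = aₖpₖ₋₁ + pₖ₋₂, qₖ = aₖqₖ₋₁ + qₖ₋₂ (with p₋₁=1, p₋₂=0, q₋₁=0, q₋₂=1):
  k=0: a=19, p=19, q=1
  k=1: a=1, p=20, q=1
  k=2: a=3, p=79, q=4
  k=3: a=4, p=336, q=17
  k=4: a=1, p=415, q=21
  k=5: a=18, p=7806, q=395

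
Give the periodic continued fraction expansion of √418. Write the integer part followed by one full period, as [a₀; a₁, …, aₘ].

[20; 2, 4, 20, 4, 2, 40]

a₀ = ⌊√418⌋ = 20.
With m₀=0, d₀=1 and mₖ₊₁ = dₖaₖ − mₖ, dₖ₊₁ = (n − mₖ₊₁²)/dₖ, aₖ₊₁ = ⌊(a₀+mₖ₊₁)/dₖ₊₁⌋:
  k=1: m=20, d=18, a=2
  k=2: m=16, d=9, a=4
  k=3: m=20, d=2, a=20
  k=4: m=20, d=9, a=4
  k=5: m=16, d=18, a=2
  k=6: m=20, d=1, a=40
d=1 and a=2a₀=40 at k=6, so the next step gives (m, d) = (20, 18) again — its k=1 value — and the period has length 6.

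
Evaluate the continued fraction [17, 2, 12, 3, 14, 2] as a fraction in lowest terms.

Fold from the inside: start with 2/1.
  14 + 1/2 = 29/2
  3 + 2/29 = 89/29
  12 + 29/89 = 1097/89
  2 + 89/1097 = 2283/1097
  17 + 1097/2283 = 39908/2283

39908/2283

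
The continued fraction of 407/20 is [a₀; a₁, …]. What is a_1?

407 = 20·20 + 7   →  a_0 = 20
20 = 2·7 + 6   →  a_1 = 2

2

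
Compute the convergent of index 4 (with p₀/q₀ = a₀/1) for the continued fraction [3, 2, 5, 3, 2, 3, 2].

Using pₖ = aₖpₖ₋₁ + pₖ₋₂, qₖ = aₖqₖ₋₁ + qₖ₋₂ (with p₋₁=1, p₋₂=0, q₋₁=0, q₋₂=1):
  k=0: a=3, p=3, q=1
  k=1: a=2, p=7, q=2
  k=2: a=5, p=38, q=11
  k=3: a=3, p=121, q=35
  k=4: a=2, p=280, q=81

280/81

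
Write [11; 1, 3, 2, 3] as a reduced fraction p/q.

365/31

Fold from the inside: start with 3/1.
  2 + 1/3 = 7/3
  3 + 3/7 = 24/7
  1 + 7/24 = 31/24
  11 + 24/31 = 365/31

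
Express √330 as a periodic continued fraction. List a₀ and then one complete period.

[18; 6, 36]

a₀ = ⌊√330⌋ = 18.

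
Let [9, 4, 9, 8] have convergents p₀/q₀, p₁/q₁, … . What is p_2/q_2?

Using pₖ = aₖpₖ₋₁ + pₖ₋₂, qₖ = aₖqₖ₋₁ + qₖ₋₂ (with p₋₁=1, p₋₂=0, q₋₁=0, q₋₂=1):
  k=0: a=9, p=9, q=1
  k=1: a=4, p=37, q=4
  k=2: a=9, p=342, q=37

342/37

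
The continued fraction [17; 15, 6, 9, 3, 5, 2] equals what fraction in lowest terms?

Fold from the inside: start with 2/1.
  5 + 1/2 = 11/2
  3 + 2/11 = 35/11
  9 + 11/35 = 326/35
  6 + 35/326 = 1991/326
  15 + 326/1991 = 30191/1991
  17 + 1991/30191 = 515238/30191

515238/30191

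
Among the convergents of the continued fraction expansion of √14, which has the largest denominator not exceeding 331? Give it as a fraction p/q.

√14 = [3; 1, 2, 1, 6, …] (period length 4).
Convergents:
  p_0/q_0 = 3/1
  p_1/q_1 = 4/1
  p_2/q_2 = 11/3
  p_3/q_3 = 15/4
  p_4/q_4 = 101/27
  p_5/q_5 = 116/31
  p_6/q_6 = 333/89
  p_7/q_7 = 449/120
  p_8/q_8 = 3027/809
q_7 = 120 ≤ 331 < 809 = q_8, so the answer is 449/120.

449/120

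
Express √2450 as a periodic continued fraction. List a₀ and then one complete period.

[49; 2, 98]

a₀ = ⌊√2450⌋ = 49.
With m₀=0, d₀=1 and mₖ₊₁ = dₖaₖ − mₖ, dₖ₊₁ = (n − mₖ₊₁²)/dₖ, aₖ₊₁ = ⌊(a₀+mₖ₊₁)/dₖ₊₁⌋:
  k=1: m=49, d=49, a=2
  k=2: m=49, d=1, a=98
d=1 and a=2a₀=98 at k=2, so the next step gives (m, d) = (49, 49) again — its k=1 value — and the period has length 2.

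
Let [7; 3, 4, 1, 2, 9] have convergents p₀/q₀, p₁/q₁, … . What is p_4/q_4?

Using pₖ = aₖpₖ₋₁ + pₖ₋₂, qₖ = aₖqₖ₋₁ + qₖ₋₂ (with p₋₁=1, p₋₂=0, q₋₁=0, q₋₂=1):
  k=0: a=7, p=7, q=1
  k=1: a=3, p=22, q=3
  k=2: a=4, p=95, q=13
  k=3: a=1, p=117, q=16
  k=4: a=2, p=329, q=45

329/45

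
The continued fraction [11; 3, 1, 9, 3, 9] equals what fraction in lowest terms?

12697/1128

Fold from the inside: start with 9/1.
  3 + 1/9 = 28/9
  9 + 9/28 = 261/28
  1 + 28/261 = 289/261
  3 + 261/289 = 1128/289
  11 + 289/1128 = 12697/1128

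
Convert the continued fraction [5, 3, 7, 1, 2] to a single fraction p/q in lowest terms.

383/72

Using pₖ = aₖpₖ₋₁ + pₖ₋₂ and qₖ = aₖqₖ₋₁ + qₖ₋₂:
  k=0: a=5, p=5, q=1
  k=1: a=3, p=16, q=3
  k=2: a=7, p=117, q=22
  k=3: a=1, p=133, q=25
  k=4: a=2, p=383, q=72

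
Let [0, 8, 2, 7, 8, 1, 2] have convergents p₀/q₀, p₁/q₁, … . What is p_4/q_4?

122/1033

Using pₖ = aₖpₖ₋₁ + pₖ₋₂, qₖ = aₖqₖ₋₁ + qₖ₋₂ (with p₋₁=1, p₋₂=0, q₋₁=0, q₋₂=1):
  k=0: a=0, p=0, q=1
  k=1: a=8, p=1, q=8
  k=2: a=2, p=2, q=17
  k=3: a=7, p=15, q=127
  k=4: a=8, p=122, q=1033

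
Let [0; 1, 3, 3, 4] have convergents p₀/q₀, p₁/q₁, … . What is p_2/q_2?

3/4

Using pₖ = aₖpₖ₋₁ + pₖ₋₂, qₖ = aₖqₖ₋₁ + qₖ₋₂ (with p₋₁=1, p₋₂=0, q₋₁=0, q₋₂=1):
  k=0: a=0, p=0, q=1
  k=1: a=1, p=1, q=1
  k=2: a=3, p=3, q=4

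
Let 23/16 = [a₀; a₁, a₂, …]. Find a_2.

23 = 1·16 + 7   →  a_0 = 1
16 = 2·7 + 2   →  a_1 = 2
7 = 3·2 + 1   →  a_2 = 3

3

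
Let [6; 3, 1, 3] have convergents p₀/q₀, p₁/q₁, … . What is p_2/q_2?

25/4

Using pₖ = aₖpₖ₋₁ + pₖ₋₂, qₖ = aₖqₖ₋₁ + qₖ₋₂ (with p₋₁=1, p₋₂=0, q₋₁=0, q₋₂=1):
  k=0: a=6, p=6, q=1
  k=1: a=3, p=19, q=3
  k=2: a=1, p=25, q=4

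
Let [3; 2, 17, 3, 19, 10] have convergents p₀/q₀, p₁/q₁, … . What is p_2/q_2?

Using pₖ = aₖpₖ₋₁ + pₖ₋₂, qₖ = aₖqₖ₋₁ + qₖ₋₂ (with p₋₁=1, p₋₂=0, q₋₁=0, q₋₂=1):
  k=0: a=3, p=3, q=1
  k=1: a=2, p=7, q=2
  k=2: a=17, p=122, q=35

122/35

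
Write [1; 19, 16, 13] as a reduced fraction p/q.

Fold from the inside: start with 13/1.
  16 + 1/13 = 209/13
  19 + 13/209 = 3984/209
  1 + 209/3984 = 4193/3984

4193/3984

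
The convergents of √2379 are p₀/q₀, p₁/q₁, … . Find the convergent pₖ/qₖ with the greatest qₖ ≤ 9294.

190759/3911

√2379 = [48; 1, 3, 2, 3, 1, 96, …] (period length 6).
Convergents:
  p_0/q_0 = 48/1
  p_1/q_1 = 49/1
  p_2/q_2 = 195/4
  p_3/q_3 = 439/9
  p_4/q_4 = 1512/31
  p_5/q_5 = 1951/40
  p_6/q_6 = 188808/3871
  p_7/q_7 = 190759/3911
  p_8/q_8 = 761085/15604
q_7 = 3911 ≤ 9294 < 15604 = q_8, so the answer is 190759/3911.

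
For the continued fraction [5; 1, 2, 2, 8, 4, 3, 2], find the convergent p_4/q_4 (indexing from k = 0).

Using pₖ = aₖpₖ₋₁ + pₖ₋₂, qₖ = aₖqₖ₋₁ + qₖ₋₂ (with p₋₁=1, p₋₂=0, q₋₁=0, q₋₂=1):
  k=0: a=5, p=5, q=1
  k=1: a=1, p=6, q=1
  k=2: a=2, p=17, q=3
  k=3: a=2, p=40, q=7
  k=4: a=8, p=337, q=59

337/59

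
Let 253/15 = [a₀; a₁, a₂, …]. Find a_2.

6

253 = 16·15 + 13   →  a_0 = 16
15 = 1·13 + 2   →  a_1 = 1
13 = 6·2 + 1   →  a_2 = 6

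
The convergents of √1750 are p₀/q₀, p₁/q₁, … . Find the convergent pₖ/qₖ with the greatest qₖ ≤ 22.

√1750 = [41; 1, 4, 1, 82, …] (period length 4).
Convergents:
  p_0/q_0 = 41/1
  p_1/q_1 = 42/1
  p_2/q_2 = 209/5
  p_3/q_3 = 251/6
  p_4/q_4 = 20791/497
q_3 = 6 ≤ 22 < 497 = q_4, so the answer is 251/6.

251/6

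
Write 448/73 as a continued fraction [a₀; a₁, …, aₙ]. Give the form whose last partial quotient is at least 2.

[6; 7, 3, 3]

448 = 6×73 + 10
73 = 7×10 + 3
10 = 3×3 + 1
3 = 3×1 + 0  (stop)
So 448/73 = [6; 7, 3, 3].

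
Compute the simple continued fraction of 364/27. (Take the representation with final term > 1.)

364 = 13*27 + 13
27 = 2*13 + 1
13 = 13*1 + 0  (stop)
So 364/27 = [13; 2, 13].

[13; 2, 13]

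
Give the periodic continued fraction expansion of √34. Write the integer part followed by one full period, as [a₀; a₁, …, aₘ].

a₀ = ⌊√34⌋ = 5.

[5; 1, 4, 1, 10]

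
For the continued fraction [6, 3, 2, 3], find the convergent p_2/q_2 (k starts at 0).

44/7

Using pₖ = aₖpₖ₋₁ + pₖ₋₂, qₖ = aₖqₖ₋₁ + qₖ₋₂ (with p₋₁=1, p₋₂=0, q₋₁=0, q₋₂=1):
  k=0: a=6, p=6, q=1
  k=1: a=3, p=19, q=3
  k=2: a=2, p=44, q=7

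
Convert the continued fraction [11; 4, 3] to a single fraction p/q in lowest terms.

146/13

Fold from the inside: start with 3/1.
  4 + 1/3 = 13/3
  11 + 3/13 = 146/13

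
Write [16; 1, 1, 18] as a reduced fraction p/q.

611/37

Fold from the inside: start with 18/1.
  1 + 1/18 = 19/18
  1 + 18/19 = 37/19
  16 + 19/37 = 611/37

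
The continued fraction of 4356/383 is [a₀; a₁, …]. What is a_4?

4356 = 11·383 + 143   →  a_0 = 11
383 = 2·143 + 97   →  a_1 = 2
143 = 1·97 + 46   →  a_2 = 1
97 = 2·46 + 5   →  a_3 = 2
46 = 9·5 + 1   →  a_4 = 9

9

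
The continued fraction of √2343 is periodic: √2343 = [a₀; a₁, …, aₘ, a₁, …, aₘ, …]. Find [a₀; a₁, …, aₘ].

a₀ = ⌊√2343⌋ = 48.

[48; 2, 2, 8, 2, 2, 96]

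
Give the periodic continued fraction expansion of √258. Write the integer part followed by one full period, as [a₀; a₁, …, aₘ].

a₀ = ⌊√258⌋ = 16.
With m₀=0, d₀=1 and mₖ₊₁ = dₖaₖ − mₖ, dₖ₊₁ = (n − mₖ₊₁²)/dₖ, aₖ₊₁ = ⌊(a₀+mₖ₊₁)/dₖ₊₁⌋:
  k=1: m=16, d=2, a=16
  k=2: m=16, d=1, a=32
d=1 and a=2a₀=32 at k=2, so the next step gives (m, d) = (16, 2) again — its k=1 value — and the period has length 2.

[16; 16, 32]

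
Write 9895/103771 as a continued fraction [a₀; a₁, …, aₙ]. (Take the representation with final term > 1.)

9895 = 0×103771 + 9895
103771 = 10×9895 + 4821
9895 = 2×4821 + 253
4821 = 19×253 + 14
253 = 18×14 + 1
14 = 14×1 + 0  (stop)
So 9895/103771 = [0; 10, 2, 19, 18, 14].

[0; 10, 2, 19, 18, 14]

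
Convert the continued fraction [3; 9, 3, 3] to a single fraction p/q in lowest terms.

289/93

Fold from the inside: start with 3/1.
  3 + 1/3 = 10/3
  9 + 3/10 = 93/10
  3 + 10/93 = 289/93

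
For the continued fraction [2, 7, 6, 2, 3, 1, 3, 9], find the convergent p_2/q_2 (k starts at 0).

92/43

Using pₖ = aₖpₖ₋₁ + pₖ₋₂, qₖ = aₖqₖ₋₁ + qₖ₋₂ (with p₋₁=1, p₋₂=0, q₋₁=0, q₋₂=1):
  k=0: a=2, p=2, q=1
  k=1: a=7, p=15, q=7
  k=2: a=6, p=92, q=43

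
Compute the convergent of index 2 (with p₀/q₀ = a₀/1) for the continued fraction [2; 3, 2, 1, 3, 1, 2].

16/7

Using pₖ = aₖpₖ₋₁ + pₖ₋₂, qₖ = aₖqₖ₋₁ + qₖ₋₂ (with p₋₁=1, p₋₂=0, q₋₁=0, q₋₂=1):
  k=0: a=2, p=2, q=1
  k=1: a=3, p=7, q=3
  k=2: a=2, p=16, q=7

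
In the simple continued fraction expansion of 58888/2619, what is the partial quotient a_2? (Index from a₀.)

58888 = 22·2619 + 1270   →  a_0 = 22
2619 = 2·1270 + 79   →  a_1 = 2
1270 = 16·79 + 6   →  a_2 = 16

16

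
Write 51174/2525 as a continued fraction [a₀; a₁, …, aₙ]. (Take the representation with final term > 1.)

51174 = 20·2525 + 674
2525 = 3·674 + 503
674 = 1·503 + 171
503 = 2·171 + 161
171 = 1·161 + 10
161 = 16·10 + 1
10 = 10·1 + 0  (stop)
So 51174/2525 = [20; 3, 1, 2, 1, 16, 10].

[20; 3, 1, 2, 1, 16, 10]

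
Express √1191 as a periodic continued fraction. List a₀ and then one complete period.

a₀ = ⌊√1191⌋ = 34.
With m₀=0, d₀=1 and mₖ₊₁ = dₖaₖ − mₖ, dₖ₊₁ = (n − mₖ₊₁²)/dₖ, aₖ₊₁ = ⌊(a₀+mₖ₊₁)/dₖ₊₁⌋:
  k=1: m=34, d=35, a=1
  k=2: m=1, d=34, a=1
  k=3: m=33, d=3, a=22
  k=4: m=33, d=34, a=1
  k=5: m=1, d=35, a=1
  k=6: m=34, d=1, a=68
d=1 and a=2a₀=68 at k=6, so the next step gives (m, d) = (34, 35) again — its k=1 value — and the period has length 6.

[34; 1, 1, 22, 1, 1, 68]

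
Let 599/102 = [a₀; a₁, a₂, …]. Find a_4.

5

599 = 5·102 + 89   →  a_0 = 5
102 = 1·89 + 13   →  a_1 = 1
89 = 6·13 + 11   →  a_2 = 6
13 = 1·11 + 2   →  a_3 = 1
11 = 5·2 + 1   →  a_4 = 5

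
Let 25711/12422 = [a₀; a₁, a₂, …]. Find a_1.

14

25711 = 2·12422 + 867   →  a_0 = 2
12422 = 14·867 + 284   →  a_1 = 14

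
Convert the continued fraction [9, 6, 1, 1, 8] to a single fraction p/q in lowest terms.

1016/111

Using pₖ = aₖpₖ₋₁ + pₖ₋₂ and qₖ = aₖqₖ₋₁ + qₖ₋₂:
  k=0: a=9, p=9, q=1
  k=1: a=6, p=55, q=6
  k=2: a=1, p=64, q=7
  k=3: a=1, p=119, q=13
  k=4: a=8, p=1016, q=111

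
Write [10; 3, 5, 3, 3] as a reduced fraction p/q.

Using pₖ = aₖpₖ₋₁ + pₖ₋₂ and qₖ = aₖqₖ₋₁ + qₖ₋₂:
  k=0: a=10, p=10, q=1
  k=1: a=3, p=31, q=3
  k=2: a=5, p=165, q=16
  k=3: a=3, p=526, q=51
  k=4: a=3, p=1743, q=169

1743/169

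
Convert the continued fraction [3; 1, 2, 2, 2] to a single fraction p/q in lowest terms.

Using pₖ = aₖpₖ₋₁ + pₖ₋₂ and qₖ = aₖqₖ₋₁ + qₖ₋₂:
  k=0: a=3, p=3, q=1
  k=1: a=1, p=4, q=1
  k=2: a=2, p=11, q=3
  k=3: a=2, p=26, q=7
  k=4: a=2, p=63, q=17

63/17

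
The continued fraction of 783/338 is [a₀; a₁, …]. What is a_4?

2

783 = 2·338 + 107   →  a_0 = 2
338 = 3·107 + 17   →  a_1 = 3
107 = 6·17 + 5   →  a_2 = 6
17 = 3·5 + 2   →  a_3 = 3
5 = 2·2 + 1   →  a_4 = 2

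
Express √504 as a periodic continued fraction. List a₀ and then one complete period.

[22; 2, 4, 2, 44]

a₀ = ⌊√504⌋ = 22.
With m₀=0, d₀=1 and mₖ₊₁ = dₖaₖ − mₖ, dₖ₊₁ = (n − mₖ₊₁²)/dₖ, aₖ₊₁ = ⌊(a₀+mₖ₊₁)/dₖ₊₁⌋:
  k=1: m=22, d=20, a=2
  k=2: m=18, d=9, a=4
  k=3: m=18, d=20, a=2
  k=4: m=22, d=1, a=44
d=1 and a=2a₀=44 at k=4, so the next step gives (m, d) = (22, 20) again — its k=1 value — and the period has length 4.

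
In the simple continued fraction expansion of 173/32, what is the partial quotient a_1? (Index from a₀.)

173 = 5·32 + 13   →  a_0 = 5
32 = 2·13 + 6   →  a_1 = 2

2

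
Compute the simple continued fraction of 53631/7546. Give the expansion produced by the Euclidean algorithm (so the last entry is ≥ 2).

[7; 9, 3, 18, 1, 13]

53631 = 7*7546 + 809
7546 = 9*809 + 265
809 = 3*265 + 14
265 = 18*14 + 13
14 = 1*13 + 1
13 = 13*1 + 0  (stop)
So 53631/7546 = [7; 9, 3, 18, 1, 13].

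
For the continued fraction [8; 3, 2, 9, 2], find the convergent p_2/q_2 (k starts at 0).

Using pₖ = aₖpₖ₋₁ + pₖ₋₂, qₖ = aₖqₖ₋₁ + qₖ₋₂ (with p₋₁=1, p₋₂=0, q₋₁=0, q₋₂=1):
  k=0: a=8, p=8, q=1
  k=1: a=3, p=25, q=3
  k=2: a=2, p=58, q=7

58/7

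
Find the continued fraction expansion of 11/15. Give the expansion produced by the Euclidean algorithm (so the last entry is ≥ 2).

[0; 1, 2, 1, 3]

11 = 0×15 + 11
15 = 1×11 + 4
11 = 2×4 + 3
4 = 1×3 + 1
3 = 3×1 + 0  (stop)
So 11/15 = [0; 1, 2, 1, 3].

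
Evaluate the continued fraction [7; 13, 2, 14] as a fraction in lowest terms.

Fold from the inside: start with 14/1.
  2 + 1/14 = 29/14
  13 + 14/29 = 391/29
  7 + 29/391 = 2766/391

2766/391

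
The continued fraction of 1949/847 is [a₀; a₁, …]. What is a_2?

3

1949 = 2·847 + 255   →  a_0 = 2
847 = 3·255 + 82   →  a_1 = 3
255 = 3·82 + 9   →  a_2 = 3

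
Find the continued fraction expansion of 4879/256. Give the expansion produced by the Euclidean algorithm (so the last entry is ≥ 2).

[19; 17, 15]

4879 = 19×256 + 15
256 = 17×15 + 1
15 = 15×1 + 0  (stop)
So 4879/256 = [19; 17, 15].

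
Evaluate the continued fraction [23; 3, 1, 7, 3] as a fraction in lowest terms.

2256/97

Fold from the inside: start with 3/1.
  7 + 1/3 = 22/3
  1 + 3/22 = 25/22
  3 + 22/25 = 97/25
  23 + 25/97 = 2256/97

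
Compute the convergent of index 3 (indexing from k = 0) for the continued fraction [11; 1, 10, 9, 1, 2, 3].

Using pₖ = aₖpₖ₋₁ + pₖ₋₂, qₖ = aₖqₖ₋₁ + qₖ₋₂ (with p₋₁=1, p₋₂=0, q₋₁=0, q₋₂=1):
  k=0: a=11, p=11, q=1
  k=1: a=1, p=12, q=1
  k=2: a=10, p=131, q=11
  k=3: a=9, p=1191, q=100

1191/100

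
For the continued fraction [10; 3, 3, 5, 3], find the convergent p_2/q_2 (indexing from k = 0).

103/10

Using pₖ = aₖpₖ₋₁ + pₖ₋₂, qₖ = aₖqₖ₋₁ + qₖ₋₂ (with p₋₁=1, p₋₂=0, q₋₁=0, q₋₂=1):
  k=0: a=10, p=10, q=1
  k=1: a=3, p=31, q=3
  k=2: a=3, p=103, q=10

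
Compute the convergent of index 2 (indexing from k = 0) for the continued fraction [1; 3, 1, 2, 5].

5/4

Using pₖ = aₖpₖ₋₁ + pₖ₋₂, qₖ = aₖqₖ₋₁ + qₖ₋₂ (with p₋₁=1, p₋₂=0, q₋₁=0, q₋₂=1):
  k=0: a=1, p=1, q=1
  k=1: a=3, p=4, q=3
  k=2: a=1, p=5, q=4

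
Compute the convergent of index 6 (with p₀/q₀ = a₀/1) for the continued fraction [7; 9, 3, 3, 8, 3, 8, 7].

142463/20044

Using pₖ = aₖpₖ₋₁ + pₖ₋₂, qₖ = aₖqₖ₋₁ + qₖ₋₂ (with p₋₁=1, p₋₂=0, q₋₁=0, q₋₂=1):
  k=0: a=7, p=7, q=1
  k=1: a=9, p=64, q=9
  k=2: a=3, p=199, q=28
  k=3: a=3, p=661, q=93
  k=4: a=8, p=5487, q=772
  k=5: a=3, p=17122, q=2409
  k=6: a=8, p=142463, q=20044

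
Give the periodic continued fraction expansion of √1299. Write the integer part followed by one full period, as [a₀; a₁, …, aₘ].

a₀ = ⌊√1299⌋ = 36.
With m₀=0, d₀=1 and mₖ₊₁ = dₖaₖ − mₖ, dₖ₊₁ = (n − mₖ₊₁²)/dₖ, aₖ₊₁ = ⌊(a₀+mₖ₊₁)/dₖ₊₁⌋:
  k=1: m=36, d=3, a=24
  k=2: m=36, d=1, a=72
d=1 and a=2a₀=72 at k=2, so the next step gives (m, d) = (36, 3) again — its k=1 value — and the period has length 2.

[36; 24, 72]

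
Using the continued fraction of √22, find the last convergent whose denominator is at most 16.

61/13

√22 = [4; 1, 2, 4, 2, 1, 8, …] (period length 6).
Convergents:
  p_0/q_0 = 4/1
  p_1/q_1 = 5/1
  p_2/q_2 = 14/3
  p_3/q_3 = 61/13
  p_4/q_4 = 136/29
q_3 = 13 ≤ 16 < 29 = q_4, so the answer is 61/13.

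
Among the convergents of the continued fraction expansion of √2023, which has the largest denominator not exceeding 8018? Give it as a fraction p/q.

182115/4049

√2023 = [44; 1, 43, 1, 88, …] (period length 4).
Convergents:
  p_0/q_0 = 44/1
  p_1/q_1 = 45/1
  p_2/q_2 = 1979/44
  p_3/q_3 = 2024/45
  p_4/q_4 = 180091/4004
  p_5/q_5 = 182115/4049
  p_6/q_6 = 8011036/178111
q_5 = 4049 ≤ 8018 < 178111 = q_6, so the answer is 182115/4049.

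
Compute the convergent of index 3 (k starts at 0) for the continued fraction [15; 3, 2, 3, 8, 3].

Using pₖ = aₖpₖ₋₁ + pₖ₋₂, qₖ = aₖqₖ₋₁ + qₖ₋₂ (with p₋₁=1, p₋₂=0, q₋₁=0, q₋₂=1):
  k=0: a=15, p=15, q=1
  k=1: a=3, p=46, q=3
  k=2: a=2, p=107, q=7
  k=3: a=3, p=367, q=24

367/24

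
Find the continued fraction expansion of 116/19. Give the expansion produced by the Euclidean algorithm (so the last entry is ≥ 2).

[6; 9, 2]

116 = 6×19 + 2
19 = 9×2 + 1
2 = 2×1 + 0  (stop)
So 116/19 = [6; 9, 2].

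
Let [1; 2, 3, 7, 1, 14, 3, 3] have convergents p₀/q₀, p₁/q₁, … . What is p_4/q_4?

83/58

Using pₖ = aₖpₖ₋₁ + pₖ₋₂, qₖ = aₖqₖ₋₁ + qₖ₋₂ (with p₋₁=1, p₋₂=0, q₋₁=0, q₋₂=1):
  k=0: a=1, p=1, q=1
  k=1: a=2, p=3, q=2
  k=2: a=3, p=10, q=7
  k=3: a=7, p=73, q=51
  k=4: a=1, p=83, q=58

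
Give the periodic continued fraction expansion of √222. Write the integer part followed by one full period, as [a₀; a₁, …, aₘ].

[14; 1, 8, 1, 28]

a₀ = ⌊√222⌋ = 14.
With m₀=0, d₀=1 and mₖ₊₁ = dₖaₖ − mₖ, dₖ₊₁ = (n − mₖ₊₁²)/dₖ, aₖ₊₁ = ⌊(a₀+mₖ₊₁)/dₖ₊₁⌋:
  k=1: m=14, d=26, a=1
  k=2: m=12, d=3, a=8
  k=3: m=12, d=26, a=1
  k=4: m=14, d=1, a=28
d=1 and a=2a₀=28 at k=4, so the next step gives (m, d) = (14, 26) again — its k=1 value — and the period has length 4.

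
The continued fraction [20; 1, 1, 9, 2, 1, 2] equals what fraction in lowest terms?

3243/158

Using pₖ = aₖpₖ₋₁ + pₖ₋₂ and qₖ = aₖqₖ₋₁ + qₖ₋₂:
  k=0: a=20, p=20, q=1
  k=1: a=1, p=21, q=1
  k=2: a=1, p=41, q=2
  k=3: a=9, p=390, q=19
  k=4: a=2, p=821, q=40
  k=5: a=1, p=1211, q=59
  k=6: a=2, p=3243, q=158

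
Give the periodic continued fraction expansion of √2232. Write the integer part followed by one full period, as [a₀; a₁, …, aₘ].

[47; 4, 10, 4, 94]

a₀ = ⌊√2232⌋ = 47.
With m₀=0, d₀=1 and mₖ₊₁ = dₖaₖ − mₖ, dₖ₊₁ = (n − mₖ₊₁²)/dₖ, aₖ₊₁ = ⌊(a₀+mₖ₊₁)/dₖ₊₁⌋:
  k=1: m=47, d=23, a=4
  k=2: m=45, d=9, a=10
  k=3: m=45, d=23, a=4
  k=4: m=47, d=1, a=94
d=1 and a=2a₀=94 at k=4, so the next step gives (m, d) = (47, 23) again — its k=1 value — and the period has length 4.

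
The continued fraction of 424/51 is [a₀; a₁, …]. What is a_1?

424 = 8·51 + 16   →  a_0 = 8
51 = 3·16 + 3   →  a_1 = 3

3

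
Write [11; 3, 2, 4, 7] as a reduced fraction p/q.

2529/224

Using pₖ = aₖpₖ₋₁ + pₖ₋₂ and qₖ = aₖqₖ₋₁ + qₖ₋₂:
  k=0: a=11, p=11, q=1
  k=1: a=3, p=34, q=3
  k=2: a=2, p=79, q=7
  k=3: a=4, p=350, q=31
  k=4: a=7, p=2529, q=224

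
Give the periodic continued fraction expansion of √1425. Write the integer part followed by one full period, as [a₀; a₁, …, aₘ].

[37; 1, 2, 1, 74]

a₀ = ⌊√1425⌋ = 37.
With m₀=0, d₀=1 and mₖ₊₁ = dₖaₖ − mₖ, dₖ₊₁ = (n − mₖ₊₁²)/dₖ, aₖ₊₁ = ⌊(a₀+mₖ₊₁)/dₖ₊₁⌋:
  k=1: m=37, d=56, a=1
  k=2: m=19, d=19, a=2
  k=3: m=19, d=56, a=1
  k=4: m=37, d=1, a=74
d=1 and a=2a₀=74 at k=4, so the next step gives (m, d) = (37, 56) again — its k=1 value — and the period has length 4.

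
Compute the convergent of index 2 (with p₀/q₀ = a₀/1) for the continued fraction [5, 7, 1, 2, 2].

Using pₖ = aₖpₖ₋₁ + pₖ₋₂, qₖ = aₖqₖ₋₁ + qₖ₋₂ (with p₋₁=1, p₋₂=0, q₋₁=0, q₋₂=1):
  k=0: a=5, p=5, q=1
  k=1: a=7, p=36, q=7
  k=2: a=1, p=41, q=8

41/8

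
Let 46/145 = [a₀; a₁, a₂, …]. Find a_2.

46 = 0·145 + 46   →  a_0 = 0
145 = 3·46 + 7   →  a_1 = 3
46 = 6·7 + 4   →  a_2 = 6

6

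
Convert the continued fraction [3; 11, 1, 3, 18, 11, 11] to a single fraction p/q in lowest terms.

324529/105193

Fold from the inside: start with 11/1.
  11 + 1/11 = 122/11
  18 + 11/122 = 2207/122
  3 + 122/2207 = 6743/2207
  1 + 2207/6743 = 8950/6743
  11 + 6743/8950 = 105193/8950
  3 + 8950/105193 = 324529/105193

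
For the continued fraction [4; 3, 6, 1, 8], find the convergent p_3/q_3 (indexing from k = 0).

95/22

Using pₖ = aₖpₖ₋₁ + pₖ₋₂, qₖ = aₖqₖ₋₁ + qₖ₋₂ (with p₋₁=1, p₋₂=0, q₋₁=0, q₋₂=1):
  k=0: a=4, p=4, q=1
  k=1: a=3, p=13, q=3
  k=2: a=6, p=82, q=19
  k=3: a=1, p=95, q=22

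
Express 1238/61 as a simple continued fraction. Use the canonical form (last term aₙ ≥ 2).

1238 = 20·61 + 18
61 = 3·18 + 7
18 = 2·7 + 4
7 = 1·4 + 3
4 = 1·3 + 1
3 = 3·1 + 0  (stop)
So 1238/61 = [20; 3, 2, 1, 1, 3].

[20; 3, 2, 1, 1, 3]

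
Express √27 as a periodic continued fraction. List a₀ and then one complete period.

a₀ = ⌊√27⌋ = 5.
With m₀=0, d₀=1 and mₖ₊₁ = dₖaₖ − mₖ, dₖ₊₁ = (n − mₖ₊₁²)/dₖ, aₖ₊₁ = ⌊(a₀+mₖ₊₁)/dₖ₊₁⌋:
  k=1: m=5, d=2, a=5
  k=2: m=5, d=1, a=10
d=1 and a=2a₀=10 at k=2, so the next step gives (m, d) = (5, 2) again — its k=1 value — and the period has length 2.

[5; 5, 10]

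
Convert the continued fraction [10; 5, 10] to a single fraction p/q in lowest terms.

520/51

Using pₖ = aₖpₖ₋₁ + pₖ₋₂ and qₖ = aₖqₖ₋₁ + qₖ₋₂:
  k=0: a=10, p=10, q=1
  k=1: a=5, p=51, q=5
  k=2: a=10, p=520, q=51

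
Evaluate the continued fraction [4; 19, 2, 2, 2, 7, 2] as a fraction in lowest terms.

14946/3689

Using pₖ = aₖpₖ₋₁ + pₖ₋₂ and qₖ = aₖqₖ₋₁ + qₖ₋₂:
  k=0: a=4, p=4, q=1
  k=1: a=19, p=77, q=19
  k=2: a=2, p=158, q=39
  k=3: a=2, p=393, q=97
  k=4: a=2, p=944, q=233
  k=5: a=7, p=7001, q=1728
  k=6: a=2, p=14946, q=3689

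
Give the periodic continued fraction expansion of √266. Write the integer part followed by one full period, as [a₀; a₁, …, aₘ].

a₀ = ⌊√266⌋ = 16.

[16; 3, 4, 3, 32]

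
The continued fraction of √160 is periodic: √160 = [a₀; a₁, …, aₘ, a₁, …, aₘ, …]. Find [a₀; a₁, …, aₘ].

[12; 1, 1, 1, 5, 1, 1, 1, 24]

a₀ = ⌊√160⌋ = 12.
With m₀=0, d₀=1 and mₖ₊₁ = dₖaₖ − mₖ, dₖ₊₁ = (n − mₖ₊₁²)/dₖ, aₖ₊₁ = ⌊(a₀+mₖ₊₁)/dₖ₊₁⌋:
  k=1: m=12, d=16, a=1
  k=2: m=4, d=9, a=1
  k=3: m=5, d=15, a=1
  k=4: m=10, d=4, a=5
  k=5: m=10, d=15, a=1
  k=6: m=5, d=9, a=1
  k=7: m=4, d=16, a=1
  k=8: m=12, d=1, a=24
d=1 and a=2a₀=24 at k=8, so the next step gives (m, d) = (12, 16) again — its k=1 value — and the period has length 8.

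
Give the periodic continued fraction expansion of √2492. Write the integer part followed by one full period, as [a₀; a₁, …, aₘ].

[49; 1, 11, 2, 24, 2, 11, 1, 98]

a₀ = ⌊√2492⌋ = 49.
With m₀=0, d₀=1 and mₖ₊₁ = dₖaₖ − mₖ, dₖ₊₁ = (n − mₖ₊₁²)/dₖ, aₖ₊₁ = ⌊(a₀+mₖ₊₁)/dₖ₊₁⌋:
  k=1: m=49, d=91, a=1
  k=2: m=42, d=8, a=11
  k=3: m=46, d=47, a=2
  k=4: m=48, d=4, a=24
  k=5: m=48, d=47, a=2
  k=6: m=46, d=8, a=11
  k=7: m=42, d=91, a=1
  k=8: m=49, d=1, a=98
d=1 and a=2a₀=98 at k=8, so the next step gives (m, d) = (49, 91) again — its k=1 value — and the period has length 8.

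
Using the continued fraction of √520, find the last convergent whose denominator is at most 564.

√520 = [22; 1, 4, 11, 4, 1, 44, …] (period length 6).
Convergents:
  p_0/q_0 = 22/1
  p_1/q_1 = 23/1
  p_2/q_2 = 114/5
  p_3/q_3 = 1277/56
  p_4/q_4 = 5222/229
  p_5/q_5 = 6499/285
  p_6/q_6 = 291178/12769
q_5 = 285 ≤ 564 < 12769 = q_6, so the answer is 6499/285.

6499/285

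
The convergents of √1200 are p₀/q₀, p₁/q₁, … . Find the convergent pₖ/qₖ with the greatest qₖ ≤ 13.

381/11

√1200 = [34; 1, 1, 1, 3, 1, 1, 1, 68, …] (period length 8).
Convergents:
  p_0/q_0 = 34/1
  p_1/q_1 = 35/1
  p_2/q_2 = 69/2
  p_3/q_3 = 104/3
  p_4/q_4 = 381/11
  p_5/q_5 = 485/14
q_4 = 11 ≤ 13 < 14 = q_5, so the answer is 381/11.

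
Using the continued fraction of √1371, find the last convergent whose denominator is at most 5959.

√1371 = [37; 37, 74, …] (period length 2).
Convergents:
  p_0/q_0 = 37/1
  p_1/q_1 = 1370/37
  p_2/q_2 = 101417/2739
  p_3/q_3 = 3753799/101380
q_2 = 2739 ≤ 5959 < 101380 = q_3, so the answer is 101417/2739.

101417/2739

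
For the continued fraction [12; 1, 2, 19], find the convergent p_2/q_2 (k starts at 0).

38/3

Using pₖ = aₖpₖ₋₁ + pₖ₋₂, qₖ = aₖqₖ₋₁ + qₖ₋₂ (with p₋₁=1, p₋₂=0, q₋₁=0, q₋₂=1):
  k=0: a=12, p=12, q=1
  k=1: a=1, p=13, q=1
  k=2: a=2, p=38, q=3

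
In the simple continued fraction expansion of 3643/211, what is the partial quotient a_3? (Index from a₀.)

3643 = 17·211 + 56   →  a_0 = 17
211 = 3·56 + 43   →  a_1 = 3
56 = 1·43 + 13   →  a_2 = 1
43 = 3·13 + 4   →  a_3 = 3

3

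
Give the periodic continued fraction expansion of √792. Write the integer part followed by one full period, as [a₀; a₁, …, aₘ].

[28; 7, 56]

a₀ = ⌊√792⌋ = 28.
With m₀=0, d₀=1 and mₖ₊₁ = dₖaₖ − mₖ, dₖ₊₁ = (n − mₖ₊₁²)/dₖ, aₖ₊₁ = ⌊(a₀+mₖ₊₁)/dₖ₊₁⌋:
  k=1: m=28, d=8, a=7
  k=2: m=28, d=1, a=56
d=1 and a=2a₀=56 at k=2, so the next step gives (m, d) = (28, 8) again — its k=1 value — and the period has length 2.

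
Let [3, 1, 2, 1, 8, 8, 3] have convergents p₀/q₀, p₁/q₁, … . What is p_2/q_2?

Using pₖ = aₖpₖ₋₁ + pₖ₋₂, qₖ = aₖqₖ₋₁ + qₖ₋₂ (with p₋₁=1, p₋₂=0, q₋₁=0, q₋₂=1):
  k=0: a=3, p=3, q=1
  k=1: a=1, p=4, q=1
  k=2: a=2, p=11, q=3

11/3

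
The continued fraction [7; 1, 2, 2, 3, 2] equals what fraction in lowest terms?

Using pₖ = aₖpₖ₋₁ + pₖ₋₂ and qₖ = aₖqₖ₋₁ + qₖ₋₂:
  k=0: a=7, p=7, q=1
  k=1: a=1, p=8, q=1
  k=2: a=2, p=23, q=3
  k=3: a=2, p=54, q=7
  k=4: a=3, p=185, q=24
  k=5: a=2, p=424, q=55

424/55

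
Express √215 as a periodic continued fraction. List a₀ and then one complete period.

[14; 1, 1, 1, 28]

a₀ = ⌊√215⌋ = 14.
With m₀=0, d₀=1 and mₖ₊₁ = dₖaₖ − mₖ, dₖ₊₁ = (n − mₖ₊₁²)/dₖ, aₖ₊₁ = ⌊(a₀+mₖ₊₁)/dₖ₊₁⌋:
  k=1: m=14, d=19, a=1
  k=2: m=5, d=10, a=1
  k=3: m=5, d=19, a=1
  k=4: m=14, d=1, a=28
d=1 and a=2a₀=28 at k=4, so the next step gives (m, d) = (14, 19) again — its k=1 value — and the period has length 4.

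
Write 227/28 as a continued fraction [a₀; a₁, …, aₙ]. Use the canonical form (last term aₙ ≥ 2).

[8; 9, 3]

227 = 8×28 + 3
28 = 9×3 + 1
3 = 3×1 + 0  (stop)
So 227/28 = [8; 9, 3].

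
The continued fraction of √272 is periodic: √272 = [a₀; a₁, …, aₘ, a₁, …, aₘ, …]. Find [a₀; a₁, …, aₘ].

a₀ = ⌊√272⌋ = 16.
With m₀=0, d₀=1 and mₖ₊₁ = dₖaₖ − mₖ, dₖ₊₁ = (n − mₖ₊₁²)/dₖ, aₖ₊₁ = ⌊(a₀+mₖ₊₁)/dₖ₊₁⌋:
  k=1: m=16, d=16, a=2
  k=2: m=16, d=1, a=32
d=1 and a=2a₀=32 at k=2, so the next step gives (m, d) = (16, 16) again — its k=1 value — and the period has length 2.

[16; 2, 32]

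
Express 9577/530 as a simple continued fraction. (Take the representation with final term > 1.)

[18; 14, 3, 12]

9577 = 18*530 + 37
530 = 14*37 + 12
37 = 3*12 + 1
12 = 12*1 + 0  (stop)
So 9577/530 = [18; 14, 3, 12].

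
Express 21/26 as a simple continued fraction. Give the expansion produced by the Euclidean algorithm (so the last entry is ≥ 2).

[0; 1, 4, 5]

21 = 0*26 + 21
26 = 1*21 + 5
21 = 4*5 + 1
5 = 5*1 + 0  (stop)
So 21/26 = [0; 1, 4, 5].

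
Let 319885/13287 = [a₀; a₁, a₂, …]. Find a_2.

3

319885 = 24·13287 + 997   →  a_0 = 24
13287 = 13·997 + 326   →  a_1 = 13
997 = 3·326 + 19   →  a_2 = 3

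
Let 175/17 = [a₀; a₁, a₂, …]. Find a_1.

175 = 10·17 + 5   →  a_0 = 10
17 = 3·5 + 2   →  a_1 = 3

3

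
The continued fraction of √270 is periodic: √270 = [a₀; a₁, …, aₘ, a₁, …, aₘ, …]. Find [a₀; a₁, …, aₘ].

a₀ = ⌊√270⌋ = 16.
With m₀=0, d₀=1 and mₖ₊₁ = dₖaₖ − mₖ, dₖ₊₁ = (n − mₖ₊₁²)/dₖ, aₖ₊₁ = ⌊(a₀+mₖ₊₁)/dₖ₊₁⌋:
  k=1: m=16, d=14, a=2
  k=2: m=12, d=9, a=3
  k=3: m=15, d=5, a=6
  k=4: m=15, d=9, a=3
  k=5: m=12, d=14, a=2
  k=6: m=16, d=1, a=32
d=1 and a=2a₀=32 at k=6, so the next step gives (m, d) = (16, 14) again — its k=1 value — and the period has length 6.

[16; 2, 3, 6, 3, 2, 32]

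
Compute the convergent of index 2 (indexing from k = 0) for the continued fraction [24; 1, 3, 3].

Using pₖ = aₖpₖ₋₁ + pₖ₋₂, qₖ = aₖqₖ₋₁ + qₖ₋₂ (with p₋₁=1, p₋₂=0, q₋₁=0, q₋₂=1):
  k=0: a=24, p=24, q=1
  k=1: a=1, p=25, q=1
  k=2: a=3, p=99, q=4

99/4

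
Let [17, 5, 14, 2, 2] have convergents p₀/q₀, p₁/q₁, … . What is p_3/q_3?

Using pₖ = aₖpₖ₋₁ + pₖ₋₂, qₖ = aₖqₖ₋₁ + qₖ₋₂ (with p₋₁=1, p₋₂=0, q₋₁=0, q₋₂=1):
  k=0: a=17, p=17, q=1
  k=1: a=5, p=86, q=5
  k=2: a=14, p=1221, q=71
  k=3: a=2, p=2528, q=147

2528/147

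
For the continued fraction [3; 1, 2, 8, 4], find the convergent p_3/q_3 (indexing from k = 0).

Using pₖ = aₖpₖ₋₁ + pₖ₋₂, qₖ = aₖqₖ₋₁ + qₖ₋₂ (with p₋₁=1, p₋₂=0, q₋₁=0, q₋₂=1):
  k=0: a=3, p=3, q=1
  k=1: a=1, p=4, q=1
  k=2: a=2, p=11, q=3
  k=3: a=8, p=92, q=25

92/25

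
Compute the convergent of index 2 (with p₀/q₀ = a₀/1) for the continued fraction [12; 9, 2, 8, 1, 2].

230/19

Using pₖ = aₖpₖ₋₁ + pₖ₋₂, qₖ = aₖqₖ₋₁ + qₖ₋₂ (with p₋₁=1, p₋₂=0, q₋₁=0, q₋₂=1):
  k=0: a=12, p=12, q=1
  k=1: a=9, p=109, q=9
  k=2: a=2, p=230, q=19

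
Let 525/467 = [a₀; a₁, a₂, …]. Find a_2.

19

525 = 1·467 + 58   →  a_0 = 1
467 = 8·58 + 3   →  a_1 = 8
58 = 19·3 + 1   →  a_2 = 19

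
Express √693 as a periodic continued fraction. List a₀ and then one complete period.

[26; 3, 12, 1, 4, 1, 12, 3, 52]

a₀ = ⌊√693⌋ = 26.
With m₀=0, d₀=1 and mₖ₊₁ = dₖaₖ − mₖ, dₖ₊₁ = (n − mₖ₊₁²)/dₖ, aₖ₊₁ = ⌊(a₀+mₖ₊₁)/dₖ₊₁⌋:
  k=1: m=26, d=17, a=3
  k=2: m=25, d=4, a=12
  k=3: m=23, d=41, a=1
  k=4: m=18, d=9, a=4
  k=5: m=18, d=41, a=1
  k=6: m=23, d=4, a=12
  k=7: m=25, d=17, a=3
  k=8: m=26, d=1, a=52
d=1 and a=2a₀=52 at k=8, so the next step gives (m, d) = (26, 17) again — its k=1 value — and the period has length 8.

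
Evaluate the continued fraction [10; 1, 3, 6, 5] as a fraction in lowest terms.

1388/129

Using pₖ = aₖpₖ₋₁ + pₖ₋₂ and qₖ = aₖqₖ₋₁ + qₖ₋₂:
  k=0: a=10, p=10, q=1
  k=1: a=1, p=11, q=1
  k=2: a=3, p=43, q=4
  k=3: a=6, p=269, q=25
  k=4: a=5, p=1388, q=129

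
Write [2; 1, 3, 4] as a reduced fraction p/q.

Fold from the inside: start with 4/1.
  3 + 1/4 = 13/4
  1 + 4/13 = 17/13
  2 + 13/17 = 47/17

47/17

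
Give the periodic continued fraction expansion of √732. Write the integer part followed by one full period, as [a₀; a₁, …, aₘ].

a₀ = ⌊√732⌋ = 27.

[27; 18, 54]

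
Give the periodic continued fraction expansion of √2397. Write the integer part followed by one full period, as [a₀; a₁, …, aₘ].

a₀ = ⌊√2397⌋ = 48.
With m₀=0, d₀=1 and mₖ₊₁ = dₖaₖ − mₖ, dₖ₊₁ = (n − mₖ₊₁²)/dₖ, aₖ₊₁ = ⌊(a₀+mₖ₊₁)/dₖ₊₁⌋:
  k=1: m=48, d=93, a=1
  k=2: m=45, d=4, a=23
  k=3: m=47, d=47, a=2
  k=4: m=47, d=4, a=23
  k=5: m=45, d=93, a=1
  k=6: m=48, d=1, a=96
d=1 and a=2a₀=96 at k=6, so the next step gives (m, d) = (48, 93) again — its k=1 value — and the period has length 6.

[48; 1, 23, 2, 23, 1, 96]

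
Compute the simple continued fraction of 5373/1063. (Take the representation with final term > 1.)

[5; 18, 3, 19]

5373 = 5·1063 + 58
1063 = 18·58 + 19
58 = 3·19 + 1
19 = 19·1 + 0  (stop)
So 5373/1063 = [5; 18, 3, 19].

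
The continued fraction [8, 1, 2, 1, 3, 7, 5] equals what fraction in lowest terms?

4891/560

Using pₖ = aₖpₖ₋₁ + pₖ₋₂ and qₖ = aₖqₖ₋₁ + qₖ₋₂:
  k=0: a=8, p=8, q=1
  k=1: a=1, p=9, q=1
  k=2: a=2, p=26, q=3
  k=3: a=1, p=35, q=4
  k=4: a=3, p=131, q=15
  k=5: a=7, p=952, q=109
  k=6: a=5, p=4891, q=560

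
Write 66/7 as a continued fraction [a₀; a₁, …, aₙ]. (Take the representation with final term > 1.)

66 = 9×7 + 3
7 = 2×3 + 1
3 = 3×1 + 0  (stop)
So 66/7 = [9; 2, 3].

[9; 2, 3]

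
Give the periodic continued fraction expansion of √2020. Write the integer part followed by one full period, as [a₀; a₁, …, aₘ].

a₀ = ⌊√2020⌋ = 44.
With m₀=0, d₀=1 and mₖ₊₁ = dₖaₖ − mₖ, dₖ₊₁ = (n − mₖ₊₁²)/dₖ, aₖ₊₁ = ⌊(a₀+mₖ₊₁)/dₖ₊₁⌋:
  k=1: m=44, d=84, a=1
  k=2: m=40, d=5, a=16
  k=3: m=40, d=84, a=1
  k=4: m=44, d=1, a=88
d=1 and a=2a₀=88 at k=4, so the next step gives (m, d) = (44, 84) again — its k=1 value — and the period has length 4.

[44; 1, 16, 1, 88]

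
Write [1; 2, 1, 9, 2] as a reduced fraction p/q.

82/61

Using pₖ = aₖpₖ₋₁ + pₖ₋₂ and qₖ = aₖqₖ₋₁ + qₖ₋₂:
  k=0: a=1, p=1, q=1
  k=1: a=2, p=3, q=2
  k=2: a=1, p=4, q=3
  k=3: a=9, p=39, q=29
  k=4: a=2, p=82, q=61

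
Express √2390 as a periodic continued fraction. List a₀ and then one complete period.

a₀ = ⌊√2390⌋ = 48.
With m₀=0, d₀=1 and mₖ₊₁ = dₖaₖ − mₖ, dₖ₊₁ = (n − mₖ₊₁²)/dₖ, aₖ₊₁ = ⌊(a₀+mₖ₊₁)/dₖ₊₁⌋:
  k=1: m=48, d=86, a=1
  k=2: m=38, d=11, a=7
  k=3: m=39, d=79, a=1
  k=4: m=40, d=10, a=8
  k=5: m=40, d=79, a=1
  k=6: m=39, d=11, a=7
  k=7: m=38, d=86, a=1
  k=8: m=48, d=1, a=96
d=1 and a=2a₀=96 at k=8, so the next step gives (m, d) = (48, 86) again — its k=1 value — and the period has length 8.

[48; 1, 7, 1, 8, 1, 7, 1, 96]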